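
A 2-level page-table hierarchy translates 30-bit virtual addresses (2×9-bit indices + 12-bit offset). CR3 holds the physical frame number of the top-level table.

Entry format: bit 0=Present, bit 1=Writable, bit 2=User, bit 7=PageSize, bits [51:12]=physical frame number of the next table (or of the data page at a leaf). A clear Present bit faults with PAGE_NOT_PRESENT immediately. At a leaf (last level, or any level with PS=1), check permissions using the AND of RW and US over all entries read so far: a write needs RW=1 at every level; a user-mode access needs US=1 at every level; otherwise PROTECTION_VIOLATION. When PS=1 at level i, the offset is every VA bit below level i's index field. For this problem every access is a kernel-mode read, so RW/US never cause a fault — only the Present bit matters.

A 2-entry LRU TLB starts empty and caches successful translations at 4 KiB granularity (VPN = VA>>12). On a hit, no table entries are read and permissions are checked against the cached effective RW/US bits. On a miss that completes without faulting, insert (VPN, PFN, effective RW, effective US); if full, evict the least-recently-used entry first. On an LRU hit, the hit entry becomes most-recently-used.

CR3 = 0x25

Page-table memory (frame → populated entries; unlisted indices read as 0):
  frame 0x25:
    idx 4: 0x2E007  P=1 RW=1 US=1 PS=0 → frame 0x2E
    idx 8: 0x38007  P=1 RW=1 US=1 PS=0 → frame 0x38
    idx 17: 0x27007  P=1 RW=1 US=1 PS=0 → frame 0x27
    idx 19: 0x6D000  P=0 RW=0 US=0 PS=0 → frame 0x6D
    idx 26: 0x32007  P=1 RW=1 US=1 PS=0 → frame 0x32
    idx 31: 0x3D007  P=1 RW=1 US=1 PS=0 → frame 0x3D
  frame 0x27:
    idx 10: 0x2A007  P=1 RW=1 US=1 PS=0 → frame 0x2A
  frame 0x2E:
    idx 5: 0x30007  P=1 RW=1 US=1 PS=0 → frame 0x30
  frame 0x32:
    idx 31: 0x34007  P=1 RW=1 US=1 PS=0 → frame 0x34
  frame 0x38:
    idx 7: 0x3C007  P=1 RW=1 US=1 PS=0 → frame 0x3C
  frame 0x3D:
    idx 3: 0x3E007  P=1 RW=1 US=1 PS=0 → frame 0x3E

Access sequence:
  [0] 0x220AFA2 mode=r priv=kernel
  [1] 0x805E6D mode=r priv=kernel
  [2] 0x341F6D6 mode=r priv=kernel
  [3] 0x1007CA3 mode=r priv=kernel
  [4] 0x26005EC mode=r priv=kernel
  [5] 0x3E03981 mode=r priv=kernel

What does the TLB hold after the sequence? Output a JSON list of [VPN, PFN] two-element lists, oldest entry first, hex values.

Trace:
#0 VA=0x220AFA2 (r,kernel):
  L0 @0x25[17] → 0x27007  P=1,RW=1,US=1,PS=0
  L1 @0x27[10] → 0x2A007  P=1,RW=1,US=1,PS=0
  ⇒ phys 0x2AFA2  [2 reads]
#1 VA=0x805E6D (r,kernel):
  L0 @0x25[4] → 0x2E007  P=1,RW=1,US=1,PS=0
  L1 @0x2E[5] → 0x30007  P=1,RW=1,US=1,PS=0
  ⇒ phys 0x30E6D  [2 reads]
#2 VA=0x341F6D6 (r,kernel):
  L0 @0x25[26] → 0x32007  P=1,RW=1,US=1,PS=0
  L1 @0x32[31] → 0x34007  P=1,RW=1,US=1,PS=0
  ⇒ phys 0x346D6  [2 reads]
#3 VA=0x1007CA3 (r,kernel):
  L0 @0x25[8] → 0x38007  P=1,RW=1,US=1,PS=0
  L1 @0x38[7] → 0x3C007  P=1,RW=1,US=1,PS=0
  ⇒ phys 0x3CCA3  [2 reads]
#4 VA=0x26005EC (r,kernel):
  L0 @0x25[19] → 0x6D000  P=0,RW=0,US=0,PS=0
  → PAGE_NOT_PRESENT  (1 entries read)
#5 VA=0x3E03981 (r,kernel):
  L0 @0x25[31] → 0x3D007  P=1,RW=1,US=1,PS=0
  L1 @0x3D[3] → 0x3E007  P=1,RW=1,US=1,PS=0
  ⇒ phys 0x3E981  [2 reads]

TLB: [["0x1007", "0x3C"], ["0x3E03", "0x3E"]]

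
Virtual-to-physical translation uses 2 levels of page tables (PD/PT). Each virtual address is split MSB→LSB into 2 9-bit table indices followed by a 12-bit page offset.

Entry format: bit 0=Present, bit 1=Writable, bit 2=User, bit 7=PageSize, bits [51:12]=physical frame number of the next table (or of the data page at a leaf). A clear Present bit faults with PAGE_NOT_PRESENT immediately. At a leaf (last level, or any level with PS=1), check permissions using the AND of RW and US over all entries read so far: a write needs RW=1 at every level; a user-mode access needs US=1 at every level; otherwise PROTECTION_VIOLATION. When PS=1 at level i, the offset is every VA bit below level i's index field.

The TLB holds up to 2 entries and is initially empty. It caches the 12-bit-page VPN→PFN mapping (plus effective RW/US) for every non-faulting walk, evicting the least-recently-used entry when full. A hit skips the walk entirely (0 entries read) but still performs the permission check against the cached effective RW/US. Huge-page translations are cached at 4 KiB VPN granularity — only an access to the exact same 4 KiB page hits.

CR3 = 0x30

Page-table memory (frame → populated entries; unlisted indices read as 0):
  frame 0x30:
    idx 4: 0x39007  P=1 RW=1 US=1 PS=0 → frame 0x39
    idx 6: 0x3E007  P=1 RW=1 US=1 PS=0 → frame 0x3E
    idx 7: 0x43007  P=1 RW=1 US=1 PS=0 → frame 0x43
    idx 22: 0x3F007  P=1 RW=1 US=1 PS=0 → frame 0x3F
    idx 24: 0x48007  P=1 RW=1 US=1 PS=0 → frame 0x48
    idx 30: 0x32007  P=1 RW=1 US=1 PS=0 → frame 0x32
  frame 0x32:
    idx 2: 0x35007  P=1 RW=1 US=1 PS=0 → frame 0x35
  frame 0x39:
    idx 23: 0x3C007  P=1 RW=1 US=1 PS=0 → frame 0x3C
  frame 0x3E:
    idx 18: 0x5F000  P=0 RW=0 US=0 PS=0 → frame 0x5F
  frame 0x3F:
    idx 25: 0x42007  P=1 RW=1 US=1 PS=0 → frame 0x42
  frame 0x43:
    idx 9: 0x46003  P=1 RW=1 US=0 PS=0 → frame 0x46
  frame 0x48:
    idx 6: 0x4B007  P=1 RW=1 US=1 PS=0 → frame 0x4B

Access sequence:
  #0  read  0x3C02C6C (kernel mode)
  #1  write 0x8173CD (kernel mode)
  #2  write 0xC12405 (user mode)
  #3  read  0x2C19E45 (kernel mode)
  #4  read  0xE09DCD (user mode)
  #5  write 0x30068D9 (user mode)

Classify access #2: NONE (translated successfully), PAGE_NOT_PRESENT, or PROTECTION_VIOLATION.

Walk each access:
#0 VA=0x3C02C6C (r,kernel):
  lvl0: tbl 0x30, slot 30 ⇒ 0x32007 (P1/RW1/US1/PS0)
  lvl1: tbl 0x32, slot 2 ⇒ 0x35007 (P1/RW1/US1/PS0)
  → PA=0x35C6C  (2 entries read)
#1 VA=0x8173CD (w,kernel):
  lvl0: tbl 0x30, slot 4 ⇒ 0x39007 (P1/RW1/US1/PS0)
  lvl1: tbl 0x39, slot 23 ⇒ 0x3C007 (P1/RW1/US1/PS0)
  → PA=0x3C3CD  (2 entries read)
#2 VA=0xC12405 (w,user):
  lvl0: tbl 0x30, slot 6 ⇒ 0x3E007 (P1/RW1/US1/PS0)
  lvl1: tbl 0x3E, slot 18 ⇒ 0x5F000 (P0/RW0/US0/PS0)
  → PAGE_NOT_PRESENT  (2 entries read)
#3 VA=0x2C19E45 (r,kernel):
  lvl0: tbl 0x30, slot 22 ⇒ 0x3F007 (P1/RW1/US1/PS0)
  lvl1: tbl 0x3F, slot 25 ⇒ 0x42007 (P1/RW1/US1/PS0)
  → PA=0x42E45  (2 entries read)
#4 VA=0xE09DCD (r,user):
  lvl0: tbl 0x30, slot 7 ⇒ 0x43007 (P1/RW1/US1/PS0)
  lvl1: tbl 0x43, slot 9 ⇒ 0x46003 (P1/RW1/US0/PS0)
  → PROTECTION_VIOLATION  (2 entries read)
#5 VA=0x30068D9 (w,user):
  lvl0: tbl 0x30, slot 24 ⇒ 0x48007 (P1/RW1/US1/PS0)
  lvl1: tbl 0x48, slot 6 ⇒ 0x4B007 (P1/RW1/US1/PS0)
  → PA=0x4B8D9  (2 entries read)

Access #2 fault: PAGE_NOT_PRESENT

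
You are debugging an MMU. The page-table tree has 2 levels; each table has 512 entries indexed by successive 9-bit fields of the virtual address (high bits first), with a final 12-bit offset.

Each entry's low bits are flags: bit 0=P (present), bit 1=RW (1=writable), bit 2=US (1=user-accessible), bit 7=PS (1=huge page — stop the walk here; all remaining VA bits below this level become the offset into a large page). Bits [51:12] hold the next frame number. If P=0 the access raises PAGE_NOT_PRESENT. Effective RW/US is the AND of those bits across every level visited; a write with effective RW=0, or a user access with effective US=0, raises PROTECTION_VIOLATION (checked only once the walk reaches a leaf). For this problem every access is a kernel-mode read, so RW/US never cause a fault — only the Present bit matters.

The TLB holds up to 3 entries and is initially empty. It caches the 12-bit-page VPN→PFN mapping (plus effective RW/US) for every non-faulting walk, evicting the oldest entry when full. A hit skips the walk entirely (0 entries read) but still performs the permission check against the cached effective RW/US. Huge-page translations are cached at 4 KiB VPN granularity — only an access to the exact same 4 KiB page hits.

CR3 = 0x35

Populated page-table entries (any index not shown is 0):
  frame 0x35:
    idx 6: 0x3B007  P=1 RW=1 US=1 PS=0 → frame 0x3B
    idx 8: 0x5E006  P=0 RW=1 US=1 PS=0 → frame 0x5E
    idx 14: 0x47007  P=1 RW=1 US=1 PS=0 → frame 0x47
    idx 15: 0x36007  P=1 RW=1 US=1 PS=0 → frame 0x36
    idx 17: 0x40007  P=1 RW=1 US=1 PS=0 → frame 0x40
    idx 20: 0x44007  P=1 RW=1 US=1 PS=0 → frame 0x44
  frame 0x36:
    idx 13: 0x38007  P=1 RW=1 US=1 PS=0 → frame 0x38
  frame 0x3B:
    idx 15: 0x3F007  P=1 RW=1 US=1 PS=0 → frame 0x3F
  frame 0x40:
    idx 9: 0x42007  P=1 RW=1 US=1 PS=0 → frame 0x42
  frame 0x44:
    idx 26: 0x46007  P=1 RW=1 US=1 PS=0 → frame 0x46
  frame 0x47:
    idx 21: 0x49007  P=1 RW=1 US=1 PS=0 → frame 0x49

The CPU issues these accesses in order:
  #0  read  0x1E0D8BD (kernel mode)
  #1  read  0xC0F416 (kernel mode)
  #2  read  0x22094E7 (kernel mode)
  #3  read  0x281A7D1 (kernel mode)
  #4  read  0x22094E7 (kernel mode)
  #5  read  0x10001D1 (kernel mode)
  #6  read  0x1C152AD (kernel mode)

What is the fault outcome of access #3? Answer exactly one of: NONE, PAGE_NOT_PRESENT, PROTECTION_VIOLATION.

Trace:
#0 VA=0x1E0D8BD (r,kernel):
  [0] read 0x35 idx=15: raw=0x36007 flags P=1 W=1 U=1 S=0
  [1] read 0x36 idx=13: raw=0x38007 flags P=1 W=1 U=1 S=0
  → PA=0x388BD  (2 entries read)
#1 VA=0xC0F416 (r,kernel):
  [0] read 0x35 idx=6: raw=0x3B007 flags P=1 W=1 U=1 S=0
  [1] read 0x3B idx=15: raw=0x3F007 flags P=1 W=1 U=1 S=0
  → PA=0x3F416  (2 entries read)
#2 VA=0x22094E7 (r,kernel):
  [0] read 0x35 idx=17: raw=0x40007 flags P=1 W=1 U=1 S=0
  [1] read 0x40 idx=9: raw=0x42007 flags P=1 W=1 U=1 S=0
  → PA=0x424E7  (2 entries read)
#3 VA=0x281A7D1 (r,kernel):
  [0] read 0x35 idx=20: raw=0x44007 flags P=1 W=1 U=1 S=0
  [1] read 0x44 idx=26: raw=0x46007 flags P=1 W=1 U=1 S=0
  → PA=0x467D1  (2 entries read)
#4 VA=0x22094E7 (r,kernel):
  TLB hit vpn=0x2209 → PA=0x424E7
#5 VA=0x10001D1 (r,kernel):
  [0] read 0x35 idx=8: raw=0x5E006 flags P=0 W=1 U=1 S=0
  ✗ PAGE_NOT_PRESENT  [1 reads]
#6 VA=0x1C152AD (r,kernel):
  [0] read 0x35 idx=14: raw=0x47007 flags P=1 W=1 U=1 S=0
  [1] read 0x47 idx=21: raw=0x49007 flags P=1 W=1 U=1 S=0
  → PA=0x492AD  (2 entries read)

Access #3 fault: NONE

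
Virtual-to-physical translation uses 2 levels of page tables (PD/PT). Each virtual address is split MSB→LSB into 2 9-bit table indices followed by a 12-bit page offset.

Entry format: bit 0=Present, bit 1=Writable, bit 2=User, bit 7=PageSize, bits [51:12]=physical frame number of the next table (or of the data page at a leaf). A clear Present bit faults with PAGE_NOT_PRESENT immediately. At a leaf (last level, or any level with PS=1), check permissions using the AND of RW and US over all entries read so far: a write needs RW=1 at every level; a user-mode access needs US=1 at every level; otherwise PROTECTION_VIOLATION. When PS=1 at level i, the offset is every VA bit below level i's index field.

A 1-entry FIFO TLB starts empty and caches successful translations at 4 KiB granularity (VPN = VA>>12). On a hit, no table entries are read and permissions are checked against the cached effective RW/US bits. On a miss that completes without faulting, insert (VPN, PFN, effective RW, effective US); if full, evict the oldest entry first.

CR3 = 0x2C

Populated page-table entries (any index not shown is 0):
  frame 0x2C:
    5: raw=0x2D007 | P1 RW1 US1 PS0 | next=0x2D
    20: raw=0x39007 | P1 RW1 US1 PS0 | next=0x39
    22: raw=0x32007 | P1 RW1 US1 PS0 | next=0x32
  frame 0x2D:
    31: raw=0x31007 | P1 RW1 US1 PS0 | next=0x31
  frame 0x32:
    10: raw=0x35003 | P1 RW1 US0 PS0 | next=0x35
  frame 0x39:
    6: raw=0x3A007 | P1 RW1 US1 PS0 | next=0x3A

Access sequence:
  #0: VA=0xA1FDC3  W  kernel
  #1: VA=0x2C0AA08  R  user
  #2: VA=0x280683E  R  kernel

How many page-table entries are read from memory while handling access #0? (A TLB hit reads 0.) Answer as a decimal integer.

Trace:
#0 VA=0xA1FDC3 (w,kernel):
  [0] read 0x2C idx=5: raw=0x2D007 flags P=1 W=1 U=1 S=0
  [1] read 0x2D idx=31: raw=0x31007 flags P=1 W=1 U=1 S=0
  ⇒ phys 0x31DC3  [2 reads]
#1 VA=0x2C0AA08 (r,user):
  [0] read 0x2C idx=22: raw=0x32007 flags P=1 W=1 U=1 S=0
  [1] read 0x32 idx=10: raw=0x35003 flags P=1 W=1 U=0 S=0
  ✗ PROTECTION_VIOLATION  [2 reads]
#2 VA=0x280683E (r,kernel):
  [0] read 0x2C idx=20: raw=0x39007 flags P=1 W=1 U=1 S=0
  [1] read 0x39 idx=6: raw=0x3A007 flags P=1 W=1 U=1 S=0
  ⇒ phys 0x3A83E  [2 reads]

Entries read for #0: 2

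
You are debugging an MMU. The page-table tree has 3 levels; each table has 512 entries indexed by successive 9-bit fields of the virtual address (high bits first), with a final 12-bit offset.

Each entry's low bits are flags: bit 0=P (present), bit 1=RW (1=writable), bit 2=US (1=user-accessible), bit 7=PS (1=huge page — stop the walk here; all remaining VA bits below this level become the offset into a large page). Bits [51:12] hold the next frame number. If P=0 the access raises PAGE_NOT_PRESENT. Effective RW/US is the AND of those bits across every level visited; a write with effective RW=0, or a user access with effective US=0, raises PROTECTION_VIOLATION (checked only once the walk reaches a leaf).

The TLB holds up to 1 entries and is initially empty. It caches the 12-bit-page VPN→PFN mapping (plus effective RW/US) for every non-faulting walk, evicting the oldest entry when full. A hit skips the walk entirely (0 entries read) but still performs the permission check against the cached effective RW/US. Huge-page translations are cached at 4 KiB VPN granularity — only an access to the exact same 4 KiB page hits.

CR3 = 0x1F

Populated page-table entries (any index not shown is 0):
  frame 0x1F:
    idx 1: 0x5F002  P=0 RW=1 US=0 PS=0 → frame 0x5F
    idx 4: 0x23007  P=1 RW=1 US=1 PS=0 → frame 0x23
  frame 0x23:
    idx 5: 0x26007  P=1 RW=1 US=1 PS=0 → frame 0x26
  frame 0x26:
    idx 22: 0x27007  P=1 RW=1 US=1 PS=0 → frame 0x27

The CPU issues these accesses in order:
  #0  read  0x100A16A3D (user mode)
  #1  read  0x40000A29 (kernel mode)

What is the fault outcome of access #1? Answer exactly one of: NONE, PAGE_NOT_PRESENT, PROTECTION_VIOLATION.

Per-access translation:
#0 VA=0x100A16A3D (r,user):
  L0 @0x1F[4] → 0x23007  P=1,RW=1,US=1,PS=0
  L1 @0x23[5] → 0x26007  P=1,RW=1,US=1,PS=0
  L2 @0x26[22] → 0x27007  P=1,RW=1,US=1,PS=0
  ✓ 0x27A3D  — 3 lookups
#1 VA=0x40000A29 (r,kernel):
  L0 @0x1F[1] → 0x5F002  P=0,RW=1,US=0,PS=0
  → PAGE_NOT_PRESENT  (1 entries read)

Access #1 fault: PAGE_NOT_PRESENT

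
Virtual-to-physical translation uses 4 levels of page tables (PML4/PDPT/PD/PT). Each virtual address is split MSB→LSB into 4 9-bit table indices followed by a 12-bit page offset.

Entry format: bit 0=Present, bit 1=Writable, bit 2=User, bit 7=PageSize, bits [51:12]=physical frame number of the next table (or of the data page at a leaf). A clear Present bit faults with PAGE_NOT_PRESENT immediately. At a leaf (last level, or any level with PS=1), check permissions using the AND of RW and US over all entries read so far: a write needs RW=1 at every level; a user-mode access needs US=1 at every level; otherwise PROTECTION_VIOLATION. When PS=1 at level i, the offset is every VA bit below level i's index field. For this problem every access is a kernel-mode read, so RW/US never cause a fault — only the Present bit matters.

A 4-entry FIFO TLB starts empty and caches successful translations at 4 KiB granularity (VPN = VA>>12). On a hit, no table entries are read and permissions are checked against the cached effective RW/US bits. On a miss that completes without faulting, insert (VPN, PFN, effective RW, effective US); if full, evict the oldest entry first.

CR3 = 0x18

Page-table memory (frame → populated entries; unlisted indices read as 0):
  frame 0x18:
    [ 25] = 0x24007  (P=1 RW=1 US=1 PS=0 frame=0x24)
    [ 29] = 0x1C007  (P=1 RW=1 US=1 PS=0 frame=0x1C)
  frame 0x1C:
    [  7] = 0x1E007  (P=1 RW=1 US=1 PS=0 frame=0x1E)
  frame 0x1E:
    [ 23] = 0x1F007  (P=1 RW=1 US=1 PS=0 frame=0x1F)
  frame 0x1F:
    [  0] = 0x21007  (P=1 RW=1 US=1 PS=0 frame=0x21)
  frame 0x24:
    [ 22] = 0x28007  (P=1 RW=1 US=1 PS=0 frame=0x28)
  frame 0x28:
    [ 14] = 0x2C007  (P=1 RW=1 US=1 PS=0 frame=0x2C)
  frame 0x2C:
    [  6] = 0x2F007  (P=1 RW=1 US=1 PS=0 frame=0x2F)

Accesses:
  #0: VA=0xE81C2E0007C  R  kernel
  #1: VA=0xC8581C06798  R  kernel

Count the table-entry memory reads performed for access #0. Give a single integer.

Trace:
#0 VA=0xE81C2E0007C (r,kernel):
  L0 @0x18[29] → 0x1C007  P=1,RW=1,US=1,PS=0
  L1 @0x1C[7] → 0x1E007  P=1,RW=1,US=1,PS=0
  L2 @0x1E[23] → 0x1F007  P=1,RW=1,US=1,PS=0
  L3 @0x1F[0] → 0x21007  P=1,RW=1,US=1,PS=0
  ✓ 0x2107C  — 4 lookups
#1 VA=0xC8581C06798 (r,kernel):
  L0 @0x18[25] → 0x24007  P=1,RW=1,US=1,PS=0
  L1 @0x24[22] → 0x28007  P=1,RW=1,US=1,PS=0
  L2 @0x28[14] → 0x2C007  P=1,RW=1,US=1,PS=0
  L3 @0x2C[6] → 0x2F007  P=1,RW=1,US=1,PS=0
  ✓ 0x2F798  — 4 lookups

Entries read for #0: 4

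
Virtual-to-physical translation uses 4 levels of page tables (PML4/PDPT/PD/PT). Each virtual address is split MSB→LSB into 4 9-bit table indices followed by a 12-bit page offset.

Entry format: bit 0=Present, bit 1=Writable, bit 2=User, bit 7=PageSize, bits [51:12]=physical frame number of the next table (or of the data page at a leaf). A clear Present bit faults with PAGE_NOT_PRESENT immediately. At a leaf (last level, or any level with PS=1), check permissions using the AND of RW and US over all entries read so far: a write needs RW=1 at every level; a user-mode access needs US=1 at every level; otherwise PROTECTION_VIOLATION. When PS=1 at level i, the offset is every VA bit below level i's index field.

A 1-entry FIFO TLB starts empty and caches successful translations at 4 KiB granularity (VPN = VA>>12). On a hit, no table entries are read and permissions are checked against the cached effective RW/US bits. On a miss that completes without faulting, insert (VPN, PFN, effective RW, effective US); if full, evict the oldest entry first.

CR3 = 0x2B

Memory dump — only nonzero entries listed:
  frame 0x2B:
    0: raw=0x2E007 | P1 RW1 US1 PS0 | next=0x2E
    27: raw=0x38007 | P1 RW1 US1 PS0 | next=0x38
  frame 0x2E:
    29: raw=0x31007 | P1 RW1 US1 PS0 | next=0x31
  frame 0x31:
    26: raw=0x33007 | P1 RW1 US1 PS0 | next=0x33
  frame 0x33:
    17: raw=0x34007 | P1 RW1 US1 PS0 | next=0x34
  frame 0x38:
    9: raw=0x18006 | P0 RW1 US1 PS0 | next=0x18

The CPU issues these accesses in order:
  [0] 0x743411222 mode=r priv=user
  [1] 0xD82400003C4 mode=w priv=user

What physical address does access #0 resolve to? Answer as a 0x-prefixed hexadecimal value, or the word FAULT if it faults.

Walk each access:
#0 VA=0x743411222 (r,user):
  [0] read 0x2B idx=0: raw=0x2E007 flags P=1 W=1 U=1 S=0
  [1] read 0x2E idx=29: raw=0x31007 flags P=1 W=1 U=1 S=0
  [2] read 0x31 idx=26: raw=0x33007 flags P=1 W=1 U=1 S=0
  [3] read 0x33 idx=17: raw=0x34007 flags P=1 W=1 U=1 S=0
  → PA=0x34222  (4 entries read)
#1 VA=0xD82400003C4 (w,user):
  [0] read 0x2B idx=27: raw=0x38007 flags P=1 W=1 U=1 S=0
  [1] read 0x38 idx=9: raw=0x18006 flags P=0 W=1 U=1 S=0
  ✗ PAGE_NOT_PRESENT  [2 reads]

Access #0 PA: 0x34222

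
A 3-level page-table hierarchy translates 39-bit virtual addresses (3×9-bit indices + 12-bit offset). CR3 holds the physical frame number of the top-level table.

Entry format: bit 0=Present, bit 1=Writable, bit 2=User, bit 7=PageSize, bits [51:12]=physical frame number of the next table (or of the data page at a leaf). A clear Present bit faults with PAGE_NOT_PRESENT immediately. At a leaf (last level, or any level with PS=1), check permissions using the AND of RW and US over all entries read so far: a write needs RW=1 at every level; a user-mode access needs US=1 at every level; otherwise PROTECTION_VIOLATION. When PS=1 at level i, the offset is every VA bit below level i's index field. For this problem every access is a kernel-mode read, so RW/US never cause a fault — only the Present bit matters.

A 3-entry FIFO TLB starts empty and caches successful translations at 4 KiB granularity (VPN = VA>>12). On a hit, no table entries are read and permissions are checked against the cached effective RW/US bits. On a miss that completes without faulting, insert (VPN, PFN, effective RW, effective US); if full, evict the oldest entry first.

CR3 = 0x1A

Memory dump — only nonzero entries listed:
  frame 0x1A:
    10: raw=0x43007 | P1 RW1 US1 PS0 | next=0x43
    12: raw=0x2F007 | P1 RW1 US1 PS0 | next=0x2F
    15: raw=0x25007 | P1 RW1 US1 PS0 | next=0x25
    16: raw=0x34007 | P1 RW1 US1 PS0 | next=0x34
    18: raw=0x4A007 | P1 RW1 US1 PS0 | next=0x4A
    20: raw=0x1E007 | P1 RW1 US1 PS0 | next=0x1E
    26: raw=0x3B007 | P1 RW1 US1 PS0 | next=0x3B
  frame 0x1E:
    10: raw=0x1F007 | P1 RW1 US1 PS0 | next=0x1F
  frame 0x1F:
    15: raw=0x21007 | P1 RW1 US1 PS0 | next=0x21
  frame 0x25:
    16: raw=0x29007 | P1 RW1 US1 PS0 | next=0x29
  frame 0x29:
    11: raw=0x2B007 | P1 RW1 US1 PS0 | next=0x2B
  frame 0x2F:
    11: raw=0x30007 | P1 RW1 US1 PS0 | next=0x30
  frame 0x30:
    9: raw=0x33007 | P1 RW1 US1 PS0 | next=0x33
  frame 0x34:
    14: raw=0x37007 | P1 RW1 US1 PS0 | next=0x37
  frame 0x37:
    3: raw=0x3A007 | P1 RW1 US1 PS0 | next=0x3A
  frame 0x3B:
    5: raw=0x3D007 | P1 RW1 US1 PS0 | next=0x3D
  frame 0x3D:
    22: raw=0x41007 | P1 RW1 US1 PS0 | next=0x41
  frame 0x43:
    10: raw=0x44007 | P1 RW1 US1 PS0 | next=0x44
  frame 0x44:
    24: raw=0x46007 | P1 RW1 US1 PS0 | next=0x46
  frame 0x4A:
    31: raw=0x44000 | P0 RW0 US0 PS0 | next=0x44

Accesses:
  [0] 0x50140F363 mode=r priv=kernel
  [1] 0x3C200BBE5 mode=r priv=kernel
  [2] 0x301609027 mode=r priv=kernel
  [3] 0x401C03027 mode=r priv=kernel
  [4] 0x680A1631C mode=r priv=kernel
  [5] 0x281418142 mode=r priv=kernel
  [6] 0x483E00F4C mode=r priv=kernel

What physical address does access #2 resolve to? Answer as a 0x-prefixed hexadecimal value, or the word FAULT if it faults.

Per-access translation:
#0 VA=0x50140F363 (r,kernel):
  lvl0: tbl 0x1A, slot 20 ⇒ 0x1E007 (P1/RW1/US1/PS0)
  lvl1: tbl 0x1E, slot 10 ⇒ 0x1F007 (P1/RW1/US1/PS0)
  lvl2: tbl 0x1F, slot 15 ⇒ 0x21007 (P1/RW1/US1/PS0)
  ⇒ phys 0x21363  [3 reads]
#1 VA=0x3C200BBE5 (r,kernel):
  lvl0: tbl 0x1A, slot 15 ⇒ 0x25007 (P1/RW1/US1/PS0)
  lvl1: tbl 0x25, slot 16 ⇒ 0x29007 (P1/RW1/US1/PS0)
  lvl2: tbl 0x29, slot 11 ⇒ 0x2B007 (P1/RW1/US1/PS0)
  ⇒ phys 0x2BBE5  [3 reads]
#2 VA=0x301609027 (r,kernel):
  lvl0: tbl 0x1A, slot 12 ⇒ 0x2F007 (P1/RW1/US1/PS0)
  lvl1: tbl 0x2F, slot 11 ⇒ 0x30007 (P1/RW1/US1/PS0)
  lvl2: tbl 0x30, slot 9 ⇒ 0x33007 (P1/RW1/US1/PS0)
  ⇒ phys 0x33027  [3 reads]
#3 VA=0x401C03027 (r,kernel):
  lvl0: tbl 0x1A, slot 16 ⇒ 0x34007 (P1/RW1/US1/PS0)
  lvl1: tbl 0x34, slot 14 ⇒ 0x37007 (P1/RW1/US1/PS0)
  lvl2: tbl 0x37, slot 3 ⇒ 0x3A007 (P1/RW1/US1/PS0)
  ⇒ phys 0x3A027  [3 reads]
#4 VA=0x680A1631C (r,kernel):
  lvl0: tbl 0x1A, slot 26 ⇒ 0x3B007 (P1/RW1/US1/PS0)
  lvl1: tbl 0x3B, slot 5 ⇒ 0x3D007 (P1/RW1/US1/PS0)
  lvl2: tbl 0x3D, slot 22 ⇒ 0x41007 (P1/RW1/US1/PS0)
  ⇒ phys 0x4131C  [3 reads]
#5 VA=0x281418142 (r,kernel):
  lvl0: tbl 0x1A, slot 10 ⇒ 0x43007 (P1/RW1/US1/PS0)
  lvl1: tbl 0x43, slot 10 ⇒ 0x44007 (P1/RW1/US1/PS0)
  lvl2: tbl 0x44, slot 24 ⇒ 0x46007 (P1/RW1/US1/PS0)
  ⇒ phys 0x46142  [3 reads]
#6 VA=0x483E00F4C (r,kernel):
  lvl0: tbl 0x1A, slot 18 ⇒ 0x4A007 (P1/RW1/US1/PS0)
  lvl1: tbl 0x4A, slot 31 ⇒ 0x44000 (P0/RW0/US0/PS0)
  → PAGE_NOT_PRESENT  (2 entries read)

Access #2 PA: 0x33027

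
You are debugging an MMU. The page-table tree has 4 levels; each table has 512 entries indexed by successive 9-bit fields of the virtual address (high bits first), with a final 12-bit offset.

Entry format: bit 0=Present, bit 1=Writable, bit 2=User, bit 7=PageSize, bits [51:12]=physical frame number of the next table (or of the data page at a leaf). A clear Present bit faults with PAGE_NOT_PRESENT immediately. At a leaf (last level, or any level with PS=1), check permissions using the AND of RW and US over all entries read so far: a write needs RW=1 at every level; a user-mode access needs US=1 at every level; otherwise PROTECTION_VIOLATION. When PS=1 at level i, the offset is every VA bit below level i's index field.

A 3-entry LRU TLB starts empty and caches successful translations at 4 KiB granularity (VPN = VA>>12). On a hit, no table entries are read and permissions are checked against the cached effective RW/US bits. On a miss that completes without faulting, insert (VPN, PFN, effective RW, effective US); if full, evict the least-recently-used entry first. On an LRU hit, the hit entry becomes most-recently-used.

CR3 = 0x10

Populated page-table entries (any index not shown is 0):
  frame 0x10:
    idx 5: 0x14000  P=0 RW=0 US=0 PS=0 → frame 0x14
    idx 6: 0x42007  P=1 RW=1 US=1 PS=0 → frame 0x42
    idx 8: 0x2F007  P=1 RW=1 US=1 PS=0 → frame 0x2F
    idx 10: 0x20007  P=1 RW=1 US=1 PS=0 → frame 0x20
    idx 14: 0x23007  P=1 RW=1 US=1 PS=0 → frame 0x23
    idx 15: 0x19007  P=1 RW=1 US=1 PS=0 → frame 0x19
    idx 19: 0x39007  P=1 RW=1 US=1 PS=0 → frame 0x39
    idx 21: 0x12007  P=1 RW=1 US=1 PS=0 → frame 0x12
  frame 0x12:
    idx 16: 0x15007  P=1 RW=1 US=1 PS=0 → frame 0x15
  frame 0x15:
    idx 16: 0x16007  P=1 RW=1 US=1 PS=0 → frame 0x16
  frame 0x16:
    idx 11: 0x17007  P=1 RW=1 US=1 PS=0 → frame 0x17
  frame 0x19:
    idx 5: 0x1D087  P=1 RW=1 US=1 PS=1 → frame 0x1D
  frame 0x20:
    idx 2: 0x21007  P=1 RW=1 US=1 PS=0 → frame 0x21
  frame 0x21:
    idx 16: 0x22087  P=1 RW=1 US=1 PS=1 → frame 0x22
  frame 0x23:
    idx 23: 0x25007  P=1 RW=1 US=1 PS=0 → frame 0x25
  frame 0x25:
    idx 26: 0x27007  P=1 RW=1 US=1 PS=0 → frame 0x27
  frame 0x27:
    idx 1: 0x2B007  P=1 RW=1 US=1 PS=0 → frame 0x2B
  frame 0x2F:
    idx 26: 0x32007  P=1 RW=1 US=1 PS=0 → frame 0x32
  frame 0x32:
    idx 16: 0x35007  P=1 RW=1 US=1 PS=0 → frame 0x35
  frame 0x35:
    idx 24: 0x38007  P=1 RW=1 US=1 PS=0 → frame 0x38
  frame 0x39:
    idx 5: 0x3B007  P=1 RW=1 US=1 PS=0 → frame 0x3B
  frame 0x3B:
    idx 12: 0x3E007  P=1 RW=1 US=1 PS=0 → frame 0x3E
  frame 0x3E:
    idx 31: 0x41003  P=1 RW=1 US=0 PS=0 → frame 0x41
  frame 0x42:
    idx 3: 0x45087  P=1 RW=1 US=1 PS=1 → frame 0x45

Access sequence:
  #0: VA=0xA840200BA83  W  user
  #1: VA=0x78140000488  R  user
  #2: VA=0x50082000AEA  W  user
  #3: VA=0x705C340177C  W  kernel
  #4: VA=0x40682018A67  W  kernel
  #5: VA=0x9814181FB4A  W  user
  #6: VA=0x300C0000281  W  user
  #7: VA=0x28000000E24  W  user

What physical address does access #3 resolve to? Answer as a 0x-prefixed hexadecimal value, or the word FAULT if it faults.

Per-access translation:
#0 VA=0xA840200BA83 (w,user):
  L0: frame=0x10 idx=21 entry=0x12007 [P=1 RW=1 US=1 PS=0]
  L1: frame=0x12 idx=16 entry=0x15007 [P=1 RW=1 US=1 PS=0]
  L2: frame=0x15 idx=16 entry=0x16007 [P=1 RW=1 US=1 PS=0]
  L3: frame=0x16 idx=11 entry=0x17007 [P=1 RW=1 US=1 PS=0]
  ✓ 0x17A83  — 4 lookups
#1 VA=0x78140000488 (r,user):
  L0: frame=0x10 idx=15 entry=0x19007 [P=1 RW=1 US=1 PS=0]
  L1: frame=0x19 idx=5 entry=0x1D087 [P=1 RW=1 US=1 PS=1]
  ✓ 0x1D488 (huge @L1)  — 2 lookups
#2 VA=0x50082000AEA (w,user):
  L0: frame=0x10 idx=10 entry=0x20007 [P=1 RW=1 US=1 PS=0]
  L1: frame=0x20 idx=2 entry=0x21007 [P=1 RW=1 US=1 PS=0]
  L2: frame=0x21 idx=16 entry=0x22087 [P=1 RW=1 US=1 PS=1]
  ✓ 0x22AEA (huge @L2)  — 3 lookups
#3 VA=0x705C340177C (w,kernel):
  L0: frame=0x10 idx=14 entry=0x23007 [P=1 RW=1 US=1 PS=0]
  L1: frame=0x23 idx=23 entry=0x25007 [P=1 RW=1 US=1 PS=0]
  L2: frame=0x25 idx=26 entry=0x27007 [P=1 RW=1 US=1 PS=0]
  L3: frame=0x27 idx=1 entry=0x2B007 [P=1 RW=1 US=1 PS=0]
  ✓ 0x2B77C  — 4 lookups
#4 VA=0x40682018A67 (w,kernel):
  L0: frame=0x10 idx=8 entry=0x2F007 [P=1 RW=1 US=1 PS=0]
  L1: frame=0x2F idx=26 entry=0x32007 [P=1 RW=1 US=1 PS=0]
  L2: frame=0x32 idx=16 entry=0x35007 [P=1 RW=1 US=1 PS=0]
  L3: frame=0x35 idx=24 entry=0x38007 [P=1 RW=1 US=1 PS=0]
  ✓ 0x38A67  — 4 lookups
#5 VA=0x9814181FB4A (w,user):
  L0: frame=0x10 idx=19 entry=0x39007 [P=1 RW=1 US=1 PS=0]
  L1: frame=0x39 idx=5 entry=0x3B007 [P=1 RW=1 US=1 PS=0]
  L2: frame=0x3B idx=12 entry=0x3E007 [P=1 RW=1 US=1 PS=0]
  L3: frame=0x3E idx=31 entry=0x41003 [P=1 RW=1 US=0 PS=0]
  ⇒ fault: PROTECTION_VIOLATION  — 4 lookups
#6 VA=0x300C0000281 (w,user):
  L0: frame=0x10 idx=6 entry=0x42007 [P=1 RW=1 US=1 PS=0]
  L1: frame=0x42 idx=3 entry=0x45087 [P=1 RW=1 US=1 PS=1]
  ✓ 0x45281 (huge @L1)  — 2 lookups
#7 VA=0x28000000E24 (w,user):
  L0: frame=0x10 idx=5 entry=0x14000 [P=0 RW=0 US=0 PS=0]
  ⇒ fault: PAGE_NOT_PRESENT  — 1 lookups

Access #3 PA: 0x2B77C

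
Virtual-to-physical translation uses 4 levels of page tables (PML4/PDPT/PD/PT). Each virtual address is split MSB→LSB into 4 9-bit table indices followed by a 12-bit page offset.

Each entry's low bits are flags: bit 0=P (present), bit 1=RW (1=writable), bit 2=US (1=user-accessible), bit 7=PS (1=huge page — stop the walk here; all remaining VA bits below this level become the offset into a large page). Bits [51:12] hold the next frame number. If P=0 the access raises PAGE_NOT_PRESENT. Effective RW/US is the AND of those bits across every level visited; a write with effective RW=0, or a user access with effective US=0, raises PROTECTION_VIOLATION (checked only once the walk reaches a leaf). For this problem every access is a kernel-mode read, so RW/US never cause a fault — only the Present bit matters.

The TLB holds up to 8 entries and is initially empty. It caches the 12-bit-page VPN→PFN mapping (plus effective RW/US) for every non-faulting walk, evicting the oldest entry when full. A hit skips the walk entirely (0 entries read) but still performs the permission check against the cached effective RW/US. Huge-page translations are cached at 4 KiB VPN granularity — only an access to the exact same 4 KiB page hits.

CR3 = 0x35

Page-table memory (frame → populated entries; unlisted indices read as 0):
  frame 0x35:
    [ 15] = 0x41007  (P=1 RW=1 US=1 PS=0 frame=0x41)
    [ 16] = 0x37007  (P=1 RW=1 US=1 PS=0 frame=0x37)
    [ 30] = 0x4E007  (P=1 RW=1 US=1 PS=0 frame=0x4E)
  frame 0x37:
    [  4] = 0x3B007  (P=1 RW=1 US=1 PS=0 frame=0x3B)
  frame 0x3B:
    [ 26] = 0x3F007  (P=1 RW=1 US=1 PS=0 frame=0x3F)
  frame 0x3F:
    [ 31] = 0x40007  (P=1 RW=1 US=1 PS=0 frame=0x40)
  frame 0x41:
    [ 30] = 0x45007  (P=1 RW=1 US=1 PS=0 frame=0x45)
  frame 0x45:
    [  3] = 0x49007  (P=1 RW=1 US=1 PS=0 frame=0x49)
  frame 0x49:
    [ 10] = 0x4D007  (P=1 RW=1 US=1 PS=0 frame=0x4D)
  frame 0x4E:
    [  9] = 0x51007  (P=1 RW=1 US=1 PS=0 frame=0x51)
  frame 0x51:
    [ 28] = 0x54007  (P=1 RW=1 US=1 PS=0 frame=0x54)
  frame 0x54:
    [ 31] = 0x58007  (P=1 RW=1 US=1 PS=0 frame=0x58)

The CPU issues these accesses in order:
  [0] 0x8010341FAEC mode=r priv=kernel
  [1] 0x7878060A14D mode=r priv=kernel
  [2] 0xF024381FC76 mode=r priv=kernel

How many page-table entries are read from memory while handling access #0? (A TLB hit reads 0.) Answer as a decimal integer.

Per-access translation:
#0 VA=0x8010341FAEC (r,kernel):
  L0 @0x35[16] → 0x37007  P=1,RW=1,US=1,PS=0
  L1 @0x37[4] → 0x3B007  P=1,RW=1,US=1,PS=0
  L2 @0x3B[26] → 0x3F007  P=1,RW=1,US=1,PS=0
  L3 @0x3F[31] → 0x40007  P=1,RW=1,US=1,PS=0
  ⇒ phys 0x40AEC  [4 reads]
#1 VA=0x7878060A14D (r,kernel):
  L0 @0x35[15] → 0x41007  P=1,RW=1,US=1,PS=0
  L1 @0x41[30] → 0x45007  P=1,RW=1,US=1,PS=0
  L2 @0x45[3] → 0x49007  P=1,RW=1,US=1,PS=0
  L3 @0x49[10] → 0x4D007  P=1,RW=1,US=1,PS=0
  ⇒ phys 0x4D14D  [4 reads]
#2 VA=0xF024381FC76 (r,kernel):
  L0 @0x35[30] → 0x4E007  P=1,RW=1,US=1,PS=0
  L1 @0x4E[9] → 0x51007  P=1,RW=1,US=1,PS=0
  L2 @0x51[28] → 0x54007  P=1,RW=1,US=1,PS=0
  L3 @0x54[31] → 0x58007  P=1,RW=1,US=1,PS=0
  ⇒ phys 0x58C76  [4 reads]

Entries read for #0: 4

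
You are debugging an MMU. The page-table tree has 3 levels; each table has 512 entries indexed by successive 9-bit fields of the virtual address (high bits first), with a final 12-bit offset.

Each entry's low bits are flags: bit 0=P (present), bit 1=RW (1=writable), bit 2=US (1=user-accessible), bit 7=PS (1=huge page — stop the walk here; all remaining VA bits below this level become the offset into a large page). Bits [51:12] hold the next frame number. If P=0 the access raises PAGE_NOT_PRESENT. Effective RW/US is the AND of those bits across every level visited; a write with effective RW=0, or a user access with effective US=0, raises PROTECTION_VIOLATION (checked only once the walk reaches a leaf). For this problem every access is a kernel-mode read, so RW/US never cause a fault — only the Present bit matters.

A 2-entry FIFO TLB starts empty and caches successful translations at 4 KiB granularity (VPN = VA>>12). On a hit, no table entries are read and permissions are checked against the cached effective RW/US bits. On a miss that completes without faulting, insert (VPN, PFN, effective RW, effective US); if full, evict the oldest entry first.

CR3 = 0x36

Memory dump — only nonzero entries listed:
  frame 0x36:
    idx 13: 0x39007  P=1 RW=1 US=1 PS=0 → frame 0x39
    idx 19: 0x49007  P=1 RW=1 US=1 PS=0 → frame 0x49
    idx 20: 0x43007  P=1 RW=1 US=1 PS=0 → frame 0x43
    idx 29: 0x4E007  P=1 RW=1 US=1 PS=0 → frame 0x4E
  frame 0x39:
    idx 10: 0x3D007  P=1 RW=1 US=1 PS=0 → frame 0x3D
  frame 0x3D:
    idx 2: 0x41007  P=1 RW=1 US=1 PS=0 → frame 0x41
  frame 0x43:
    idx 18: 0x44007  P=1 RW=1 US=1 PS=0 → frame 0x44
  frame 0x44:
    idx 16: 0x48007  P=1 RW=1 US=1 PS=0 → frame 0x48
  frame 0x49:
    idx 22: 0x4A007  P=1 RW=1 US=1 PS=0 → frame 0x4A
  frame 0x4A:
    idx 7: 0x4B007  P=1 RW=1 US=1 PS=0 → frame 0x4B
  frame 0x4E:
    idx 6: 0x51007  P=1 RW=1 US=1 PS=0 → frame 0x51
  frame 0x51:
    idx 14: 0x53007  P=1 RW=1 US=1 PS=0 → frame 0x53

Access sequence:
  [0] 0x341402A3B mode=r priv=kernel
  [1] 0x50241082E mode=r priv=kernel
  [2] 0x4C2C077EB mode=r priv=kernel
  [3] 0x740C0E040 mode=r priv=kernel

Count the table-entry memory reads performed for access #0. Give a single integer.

Per-access translation:
#0 VA=0x341402A3B (r,kernel):
  L0 @0x36[13] → 0x39007  P=1,RW=1,US=1,PS=0
  L1 @0x39[10] → 0x3D007  P=1,RW=1,US=1,PS=0
  L2 @0x3D[2] → 0x41007  P=1,RW=1,US=1,PS=0
  → PA=0x41A3B  (3 entries read)
#1 VA=0x50241082E (r,kernel):
  L0 @0x36[20] → 0x43007  P=1,RW=1,US=1,PS=0
  L1 @0x43[18] → 0x44007  P=1,RW=1,US=1,PS=0
  L2 @0x44[16] → 0x48007  P=1,RW=1,US=1,PS=0
  → PA=0x4882E  (3 entries read)
#2 VA=0x4C2C077EB (r,kernel):
  L0 @0x36[19] → 0x49007  P=1,RW=1,US=1,PS=0
  L1 @0x49[22] → 0x4A007  P=1,RW=1,US=1,PS=0
  L2 @0x4A[7] → 0x4B007  P=1,RW=1,US=1,PS=0
  → PA=0x4B7EB  (3 entries read)
#3 VA=0x740C0E040 (r,kernel):
  L0 @0x36[29] → 0x4E007  P=1,RW=1,US=1,PS=0
  L1 @0x4E[6] → 0x51007  P=1,RW=1,US=1,PS=0
  L2 @0x51[14] → 0x53007  P=1,RW=1,US=1,PS=0
  → PA=0x53040  (3 entries read)

Entries read for #0: 3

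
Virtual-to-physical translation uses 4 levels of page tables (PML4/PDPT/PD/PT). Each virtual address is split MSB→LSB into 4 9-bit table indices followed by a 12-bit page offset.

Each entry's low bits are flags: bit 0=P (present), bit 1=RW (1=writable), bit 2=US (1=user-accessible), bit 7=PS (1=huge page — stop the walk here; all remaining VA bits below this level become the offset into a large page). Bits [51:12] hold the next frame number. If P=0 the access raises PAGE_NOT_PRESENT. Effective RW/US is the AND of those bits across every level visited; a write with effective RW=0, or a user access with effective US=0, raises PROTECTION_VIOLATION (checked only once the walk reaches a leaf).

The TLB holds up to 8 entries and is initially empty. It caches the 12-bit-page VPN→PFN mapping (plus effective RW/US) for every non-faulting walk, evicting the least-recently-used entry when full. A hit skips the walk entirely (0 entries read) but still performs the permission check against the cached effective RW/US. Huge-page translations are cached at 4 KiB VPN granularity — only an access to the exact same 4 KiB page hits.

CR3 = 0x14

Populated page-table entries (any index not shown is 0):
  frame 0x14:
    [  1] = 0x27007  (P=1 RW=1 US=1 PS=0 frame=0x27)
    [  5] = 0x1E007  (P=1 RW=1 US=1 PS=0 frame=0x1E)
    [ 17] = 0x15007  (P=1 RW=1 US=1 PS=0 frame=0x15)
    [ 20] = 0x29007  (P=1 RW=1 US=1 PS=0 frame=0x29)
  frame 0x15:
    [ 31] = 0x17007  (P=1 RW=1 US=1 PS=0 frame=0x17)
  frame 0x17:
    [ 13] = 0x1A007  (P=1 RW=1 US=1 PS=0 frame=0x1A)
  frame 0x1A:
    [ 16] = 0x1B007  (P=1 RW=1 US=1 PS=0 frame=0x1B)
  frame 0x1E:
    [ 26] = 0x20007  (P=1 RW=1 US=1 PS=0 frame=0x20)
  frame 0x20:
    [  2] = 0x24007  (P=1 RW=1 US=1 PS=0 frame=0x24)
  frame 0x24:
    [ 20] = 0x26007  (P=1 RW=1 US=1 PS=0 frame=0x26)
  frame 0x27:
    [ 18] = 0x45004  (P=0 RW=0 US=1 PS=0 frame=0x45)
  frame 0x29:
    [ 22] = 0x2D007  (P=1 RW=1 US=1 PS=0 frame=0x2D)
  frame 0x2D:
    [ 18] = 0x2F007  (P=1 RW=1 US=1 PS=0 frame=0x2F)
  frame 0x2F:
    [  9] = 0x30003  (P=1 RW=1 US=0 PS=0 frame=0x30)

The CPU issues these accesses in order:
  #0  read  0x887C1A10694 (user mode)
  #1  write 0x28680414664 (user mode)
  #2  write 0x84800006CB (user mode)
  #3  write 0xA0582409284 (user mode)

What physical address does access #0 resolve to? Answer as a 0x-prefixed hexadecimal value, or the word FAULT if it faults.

Walk each access:
#0 VA=0x887C1A10694 (r,user):
  [0] read 0x14 idx=17: raw=0x15007 flags P=1 W=1 U=1 S=0
  [1] read 0x15 idx=31: raw=0x17007 flags P=1 W=1 U=1 S=0
  [2] read 0x17 idx=13: raw=0x1A007 flags P=1 W=1 U=1 S=0
  [3] read 0x1A idx=16: raw=0x1B007 flags P=1 W=1 U=1 S=0
  → PA=0x1B694  (4 entries read)
#1 VA=0x28680414664 (w,user):
  [0] read 0x14 idx=5: raw=0x1E007 flags P=1 W=1 U=1 S=0
  [1] read 0x1E idx=26: raw=0x20007 flags P=1 W=1 U=1 S=0
  [2] read 0x20 idx=2: raw=0x24007 flags P=1 W=1 U=1 S=0
  [3] read 0x24 idx=20: raw=0x26007 flags P=1 W=1 U=1 S=0
  → PA=0x26664  (4 entries read)
#2 VA=0x84800006CB (w,user):
  [0] read 0x14 idx=1: raw=0x27007 flags P=1 W=1 U=1 S=0
  [1] read 0x27 idx=18: raw=0x45004 flags P=0 W=0 U=1 S=0
  ⇒ fault: PAGE_NOT_PRESENT  — 2 lookups
#3 VA=0xA0582409284 (w,user):
  [0] read 0x14 idx=20: raw=0x29007 flags P=1 W=1 U=1 S=0
  [1] read 0x29 idx=22: raw=0x2D007 flags P=1 W=1 U=1 S=0
  [2] read 0x2D idx=18: raw=0x2F007 flags P=1 W=1 U=1 S=0
  [3] read 0x2F idx=9: raw=0x30003 flags P=1 W=1 U=0 S=0
  ⇒ fault: PROTECTION_VIOLATION  — 4 lookups

Access #0 PA: 0x1B694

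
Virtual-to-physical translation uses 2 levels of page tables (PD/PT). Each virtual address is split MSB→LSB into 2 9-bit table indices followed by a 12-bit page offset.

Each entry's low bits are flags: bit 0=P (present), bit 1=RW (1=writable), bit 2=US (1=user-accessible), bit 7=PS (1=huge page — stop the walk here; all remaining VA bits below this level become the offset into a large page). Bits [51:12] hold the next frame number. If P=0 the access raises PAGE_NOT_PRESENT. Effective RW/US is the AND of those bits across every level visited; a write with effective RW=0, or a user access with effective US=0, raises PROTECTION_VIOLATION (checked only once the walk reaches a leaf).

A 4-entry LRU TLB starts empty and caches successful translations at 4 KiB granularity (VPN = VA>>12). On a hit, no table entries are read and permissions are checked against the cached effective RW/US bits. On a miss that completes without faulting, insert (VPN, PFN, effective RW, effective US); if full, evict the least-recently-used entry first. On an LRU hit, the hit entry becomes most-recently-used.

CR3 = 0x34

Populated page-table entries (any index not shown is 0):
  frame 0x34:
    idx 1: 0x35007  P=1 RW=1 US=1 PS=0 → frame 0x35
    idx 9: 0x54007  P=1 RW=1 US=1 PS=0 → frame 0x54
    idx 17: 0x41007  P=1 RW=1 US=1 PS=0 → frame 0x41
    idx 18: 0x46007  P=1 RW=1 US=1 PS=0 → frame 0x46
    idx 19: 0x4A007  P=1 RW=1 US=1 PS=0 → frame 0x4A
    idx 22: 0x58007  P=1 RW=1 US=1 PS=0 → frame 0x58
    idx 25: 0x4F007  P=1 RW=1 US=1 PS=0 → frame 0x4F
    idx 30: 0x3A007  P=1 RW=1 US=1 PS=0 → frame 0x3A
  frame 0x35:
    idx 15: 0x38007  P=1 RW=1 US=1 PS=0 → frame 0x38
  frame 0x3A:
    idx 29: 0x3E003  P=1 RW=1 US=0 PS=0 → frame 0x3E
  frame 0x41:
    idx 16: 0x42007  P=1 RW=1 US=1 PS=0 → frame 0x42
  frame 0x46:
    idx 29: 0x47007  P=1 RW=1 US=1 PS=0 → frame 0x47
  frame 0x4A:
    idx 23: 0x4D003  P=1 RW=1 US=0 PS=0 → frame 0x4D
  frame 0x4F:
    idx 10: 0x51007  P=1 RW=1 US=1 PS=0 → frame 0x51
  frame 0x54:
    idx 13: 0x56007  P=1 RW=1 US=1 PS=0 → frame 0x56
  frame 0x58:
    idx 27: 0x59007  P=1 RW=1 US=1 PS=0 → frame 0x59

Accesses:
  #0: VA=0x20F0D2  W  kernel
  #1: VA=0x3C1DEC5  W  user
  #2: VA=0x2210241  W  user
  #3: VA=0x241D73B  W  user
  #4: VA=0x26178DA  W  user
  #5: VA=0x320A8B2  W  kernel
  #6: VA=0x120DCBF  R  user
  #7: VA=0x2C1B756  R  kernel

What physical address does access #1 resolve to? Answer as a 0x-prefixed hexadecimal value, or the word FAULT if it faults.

Trace:
#0 VA=0x20F0D2 (w,kernel):
  lvl0: tbl 0x34, slot 1 ⇒ 0x35007 (P1/RW1/US1/PS0)
  lvl1: tbl 0x35, slot 15 ⇒ 0x38007 (P1/RW1/US1/PS0)
  → PA=0x380D2  (2 entries read)
#1 VA=0x3C1DEC5 (w,user):
  lvl0: tbl 0x34, slot 30 ⇒ 0x3A007 (P1/RW1/US1/PS0)
  lvl1: tbl 0x3A, slot 29 ⇒ 0x3E003 (P1/RW1/US0/PS0)
  ⇒ fault: PROTECTION_VIOLATION  — 2 lookups
#2 VA=0x2210241 (w,user):
  lvl0: tbl 0x34, slot 17 ⇒ 0x41007 (P1/RW1/US1/PS0)
  lvl1: tbl 0x41, slot 16 ⇒ 0x42007 (P1/RW1/US1/PS0)
  → PA=0x42241  (2 entries read)
#3 VA=0x241D73B (w,user):
  lvl0: tbl 0x34, slot 18 ⇒ 0x46007 (P1/RW1/US1/PS0)
  lvl1: tbl 0x46, slot 29 ⇒ 0x47007 (P1/RW1/US1/PS0)
  → PA=0x4773B  (2 entries read)
#4 VA=0x26178DA (w,user):
  lvl0: tbl 0x34, slot 19 ⇒ 0x4A007 (P1/RW1/US1/PS0)
  lvl1: tbl 0x4A, slot 23 ⇒ 0x4D003 (P1/RW1/US0/PS0)
  ⇒ fault: PROTECTION_VIOLATION  — 2 lookups
#5 VA=0x320A8B2 (w,kernel):
  lvl0: tbl 0x34, slot 25 ⇒ 0x4F007 (P1/RW1/US1/PS0)
  lvl1: tbl 0x4F, slot 10 ⇒ 0x51007 (P1/RW1/US1/PS0)
  → PA=0x518B2  (2 entries read)
#6 VA=0x120DCBF (r,user):
  lvl0: tbl 0x34, slot 9 ⇒ 0x54007 (P1/RW1/US1/PS0)
  lvl1: tbl 0x54, slot 13 ⇒ 0x56007 (P1/RW1/US1/PS0)
  → PA=0x56CBF  (2 entries read)
#7 VA=0x2C1B756 (r,kernel):
  lvl0: tbl 0x34, slot 22 ⇒ 0x58007 (P1/RW1/US1/PS0)
  lvl1: tbl 0x58, slot 27 ⇒ 0x59007 (P1/RW1/US1/PS0)
  → PA=0x59756  (2 entries read)

Access #1 PA: FAULT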